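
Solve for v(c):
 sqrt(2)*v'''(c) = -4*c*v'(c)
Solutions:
 v(c) = C1 + Integral(C2*airyai(-sqrt(2)*c) + C3*airybi(-sqrt(2)*c), c)


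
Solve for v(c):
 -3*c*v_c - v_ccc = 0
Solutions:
 v(c) = C1 + Integral(C2*airyai(-3^(1/3)*c) + C3*airybi(-3^(1/3)*c), c)


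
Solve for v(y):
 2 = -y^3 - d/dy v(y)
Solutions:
 v(y) = C1 - y^4/4 - 2*y


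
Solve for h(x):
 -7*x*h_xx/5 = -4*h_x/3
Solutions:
 h(x) = C1 + C2*x^(41/21)


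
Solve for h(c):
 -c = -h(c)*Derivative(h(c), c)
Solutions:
 h(c) = -sqrt(C1 + c^2)
 h(c) = sqrt(C1 + c^2)


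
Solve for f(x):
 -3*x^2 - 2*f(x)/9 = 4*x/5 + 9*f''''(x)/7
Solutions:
 f(x) = -27*x^2/2 - 18*x/5 + (C1*sin(2^(3/4)*7^(1/4)*x/6) + C2*cos(2^(3/4)*7^(1/4)*x/6))*exp(-2^(3/4)*7^(1/4)*x/6) + (C3*sin(2^(3/4)*7^(1/4)*x/6) + C4*cos(2^(3/4)*7^(1/4)*x/6))*exp(2^(3/4)*7^(1/4)*x/6)


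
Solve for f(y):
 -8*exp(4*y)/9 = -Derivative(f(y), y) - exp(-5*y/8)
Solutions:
 f(y) = C1 + 2*exp(4*y)/9 + 8*exp(-5*y/8)/5


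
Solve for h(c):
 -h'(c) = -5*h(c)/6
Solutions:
 h(c) = C1*exp(5*c/6)


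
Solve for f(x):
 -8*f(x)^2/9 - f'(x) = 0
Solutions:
 f(x) = 9/(C1 + 8*x)


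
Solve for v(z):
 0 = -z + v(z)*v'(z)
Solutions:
 v(z) = -sqrt(C1 + z^2)
 v(z) = sqrt(C1 + z^2)


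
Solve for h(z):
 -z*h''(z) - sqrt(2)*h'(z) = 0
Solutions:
 h(z) = C1 + C2*z^(1 - sqrt(2))


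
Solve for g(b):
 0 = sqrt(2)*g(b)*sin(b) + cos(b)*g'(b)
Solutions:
 g(b) = C1*cos(b)^(sqrt(2))


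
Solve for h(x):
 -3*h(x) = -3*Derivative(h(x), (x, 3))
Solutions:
 h(x) = C3*exp(x) + (C1*sin(sqrt(3)*x/2) + C2*cos(sqrt(3)*x/2))*exp(-x/2)


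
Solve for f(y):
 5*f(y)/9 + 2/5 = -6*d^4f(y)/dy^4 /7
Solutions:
 f(y) = (C1*sin(210^(1/4)*y/6) + C2*cos(210^(1/4)*y/6))*exp(-210^(1/4)*y/6) + (C3*sin(210^(1/4)*y/6) + C4*cos(210^(1/4)*y/6))*exp(210^(1/4)*y/6) - 18/25


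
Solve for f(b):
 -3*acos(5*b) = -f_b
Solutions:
 f(b) = C1 + 3*b*acos(5*b) - 3*sqrt(1 - 25*b^2)/5


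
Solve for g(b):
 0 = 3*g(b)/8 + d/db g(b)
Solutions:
 g(b) = C1*exp(-3*b/8)


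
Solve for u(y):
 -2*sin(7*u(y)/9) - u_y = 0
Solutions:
 2*y + 9*log(cos(7*u(y)/9) - 1)/14 - 9*log(cos(7*u(y)/9) + 1)/14 = C1


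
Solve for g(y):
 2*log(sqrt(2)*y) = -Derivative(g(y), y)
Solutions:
 g(y) = C1 - 2*y*log(y) - y*log(2) + 2*y


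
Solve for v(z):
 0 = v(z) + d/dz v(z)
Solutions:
 v(z) = C1*exp(-z)


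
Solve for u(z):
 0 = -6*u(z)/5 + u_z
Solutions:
 u(z) = C1*exp(6*z/5)


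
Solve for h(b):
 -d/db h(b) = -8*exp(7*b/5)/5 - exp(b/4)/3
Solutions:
 h(b) = C1 + 8*exp(7*b/5)/7 + 4*exp(b/4)/3


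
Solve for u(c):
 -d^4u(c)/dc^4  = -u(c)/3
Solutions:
 u(c) = C1*exp(-3^(3/4)*c/3) + C2*exp(3^(3/4)*c/3) + C3*sin(3^(3/4)*c/3) + C4*cos(3^(3/4)*c/3)


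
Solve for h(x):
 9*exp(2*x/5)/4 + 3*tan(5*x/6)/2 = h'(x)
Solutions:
 h(x) = C1 + 45*exp(2*x/5)/8 - 9*log(cos(5*x/6))/5


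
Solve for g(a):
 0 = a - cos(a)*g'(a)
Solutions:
 g(a) = C1 + Integral(a/cos(a), a)


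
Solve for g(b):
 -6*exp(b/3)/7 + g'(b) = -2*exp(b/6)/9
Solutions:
 g(b) = C1 - 4*exp(b/6)/3 + 18*exp(b/3)/7


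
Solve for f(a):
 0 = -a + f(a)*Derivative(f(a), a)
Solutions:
 f(a) = -sqrt(C1 + a^2)
 f(a) = sqrt(C1 + a^2)


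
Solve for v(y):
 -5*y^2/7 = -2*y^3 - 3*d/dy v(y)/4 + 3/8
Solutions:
 v(y) = C1 - 2*y^4/3 + 20*y^3/63 + y/2


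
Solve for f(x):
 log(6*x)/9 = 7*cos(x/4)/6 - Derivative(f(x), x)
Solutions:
 f(x) = C1 - x*log(x)/9 - x*log(6)/9 + x/9 + 14*sin(x/4)/3


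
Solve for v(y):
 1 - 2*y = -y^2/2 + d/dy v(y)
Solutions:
 v(y) = C1 + y^3/6 - y^2 + y


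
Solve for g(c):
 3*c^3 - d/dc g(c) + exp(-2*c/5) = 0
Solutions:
 g(c) = C1 + 3*c^4/4 - 5*exp(-2*c/5)/2


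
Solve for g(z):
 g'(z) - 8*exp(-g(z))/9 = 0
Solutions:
 g(z) = log(C1 + 8*z/9)


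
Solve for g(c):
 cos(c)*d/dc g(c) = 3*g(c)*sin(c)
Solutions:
 g(c) = C1/cos(c)^3


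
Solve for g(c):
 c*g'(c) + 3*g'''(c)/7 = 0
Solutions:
 g(c) = C1 + Integral(C2*airyai(-3^(2/3)*7^(1/3)*c/3) + C3*airybi(-3^(2/3)*7^(1/3)*c/3), c)


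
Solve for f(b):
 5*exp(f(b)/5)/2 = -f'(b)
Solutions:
 f(b) = 5*log(1/(C1 + 5*b)) + 5*log(10)


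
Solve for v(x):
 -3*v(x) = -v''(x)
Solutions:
 v(x) = C1*exp(-sqrt(3)*x) + C2*exp(sqrt(3)*x)


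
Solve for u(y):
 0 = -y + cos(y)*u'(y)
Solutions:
 u(y) = C1 + Integral(y/cos(y), y)


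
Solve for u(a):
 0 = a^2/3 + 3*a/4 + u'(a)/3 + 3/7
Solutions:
 u(a) = C1 - a^3/3 - 9*a^2/8 - 9*a/7


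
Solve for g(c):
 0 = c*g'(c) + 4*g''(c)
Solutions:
 g(c) = C1 + C2*erf(sqrt(2)*c/4)


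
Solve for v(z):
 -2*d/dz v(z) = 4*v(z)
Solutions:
 v(z) = C1*exp(-2*z)


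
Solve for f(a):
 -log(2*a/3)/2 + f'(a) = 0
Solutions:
 f(a) = C1 + a*log(a)/2 - a*log(3)/2 - a/2 + a*log(2)/2


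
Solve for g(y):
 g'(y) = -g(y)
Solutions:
 g(y) = C1*exp(-y)


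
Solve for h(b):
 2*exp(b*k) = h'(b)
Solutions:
 h(b) = C1 + 2*exp(b*k)/k


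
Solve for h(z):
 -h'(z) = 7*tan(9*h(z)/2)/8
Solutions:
 h(z) = -2*asin(C1*exp(-63*z/16))/9 + 2*pi/9
 h(z) = 2*asin(C1*exp(-63*z/16))/9


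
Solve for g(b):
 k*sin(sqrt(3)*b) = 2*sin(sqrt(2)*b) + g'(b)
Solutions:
 g(b) = C1 - sqrt(3)*k*cos(sqrt(3)*b)/3 + sqrt(2)*cos(sqrt(2)*b)


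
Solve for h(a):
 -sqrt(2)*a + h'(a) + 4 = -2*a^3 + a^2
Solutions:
 h(a) = C1 - a^4/2 + a^3/3 + sqrt(2)*a^2/2 - 4*a


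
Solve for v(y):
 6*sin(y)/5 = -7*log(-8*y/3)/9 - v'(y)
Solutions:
 v(y) = C1 - 7*y*log(-y)/9 - 7*y*log(2)/3 + 7*y/9 + 7*y*log(3)/9 + 6*cos(y)/5


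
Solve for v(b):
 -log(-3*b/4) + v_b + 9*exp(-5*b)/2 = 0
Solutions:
 v(b) = C1 + b*log(-b) + b*(-2*log(2) - 1 + log(3)) + 9*exp(-5*b)/10


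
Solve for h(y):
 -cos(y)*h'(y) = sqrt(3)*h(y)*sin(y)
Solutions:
 h(y) = C1*cos(y)^(sqrt(3))


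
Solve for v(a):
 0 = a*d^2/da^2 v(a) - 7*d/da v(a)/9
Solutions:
 v(a) = C1 + C2*a^(16/9)


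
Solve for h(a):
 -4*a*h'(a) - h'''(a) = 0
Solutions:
 h(a) = C1 + Integral(C2*airyai(-2^(2/3)*a) + C3*airybi(-2^(2/3)*a), a)


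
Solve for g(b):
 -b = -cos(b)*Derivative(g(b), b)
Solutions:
 g(b) = C1 + Integral(b/cos(b), b)


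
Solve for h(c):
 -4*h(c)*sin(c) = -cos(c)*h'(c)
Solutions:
 h(c) = C1/cos(c)^4


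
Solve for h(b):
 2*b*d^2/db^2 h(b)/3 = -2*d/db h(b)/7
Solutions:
 h(b) = C1 + C2*b^(4/7)


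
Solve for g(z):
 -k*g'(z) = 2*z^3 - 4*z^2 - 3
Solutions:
 g(z) = C1 - z^4/(2*k) + 4*z^3/(3*k) + 3*z/k


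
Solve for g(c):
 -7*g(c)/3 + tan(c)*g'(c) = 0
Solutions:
 g(c) = C1*sin(c)^(7/3)


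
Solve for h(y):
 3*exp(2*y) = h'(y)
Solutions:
 h(y) = C1 + 3*exp(2*y)/2


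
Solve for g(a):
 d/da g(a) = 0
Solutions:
 g(a) = C1


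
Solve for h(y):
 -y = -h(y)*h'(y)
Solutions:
 h(y) = -sqrt(C1 + y^2)
 h(y) = sqrt(C1 + y^2)


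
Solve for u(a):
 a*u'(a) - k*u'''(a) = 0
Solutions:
 u(a) = C1 + Integral(C2*airyai(a*(1/k)^(1/3)) + C3*airybi(a*(1/k)^(1/3)), a)


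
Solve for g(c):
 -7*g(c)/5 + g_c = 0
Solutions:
 g(c) = C1*exp(7*c/5)


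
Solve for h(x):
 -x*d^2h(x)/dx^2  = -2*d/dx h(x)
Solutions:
 h(x) = C1 + C2*x^3


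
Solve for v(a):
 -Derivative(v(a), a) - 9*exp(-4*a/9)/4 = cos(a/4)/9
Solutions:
 v(a) = C1 - 4*sin(a/4)/9 + 81*exp(-4*a/9)/16


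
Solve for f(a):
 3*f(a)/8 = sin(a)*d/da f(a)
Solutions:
 f(a) = C1*(cos(a) - 1)^(3/16)/(cos(a) + 1)^(3/16)


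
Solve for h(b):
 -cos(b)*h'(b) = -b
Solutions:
 h(b) = C1 + Integral(b/cos(b), b)


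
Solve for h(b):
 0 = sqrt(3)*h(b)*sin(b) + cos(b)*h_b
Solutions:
 h(b) = C1*cos(b)^(sqrt(3))


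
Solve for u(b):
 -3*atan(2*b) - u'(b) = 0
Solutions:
 u(b) = C1 - 3*b*atan(2*b) + 3*log(4*b^2 + 1)/4


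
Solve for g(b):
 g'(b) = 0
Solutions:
 g(b) = C1


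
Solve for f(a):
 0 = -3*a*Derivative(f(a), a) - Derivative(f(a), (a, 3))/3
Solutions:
 f(a) = C1 + Integral(C2*airyai(-3^(2/3)*a) + C3*airybi(-3^(2/3)*a), a)


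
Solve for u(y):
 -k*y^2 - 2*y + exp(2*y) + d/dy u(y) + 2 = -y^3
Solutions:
 u(y) = C1 + k*y^3/3 - y^4/4 + y^2 - 2*y - exp(2*y)/2


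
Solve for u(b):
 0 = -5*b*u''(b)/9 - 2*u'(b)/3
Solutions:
 u(b) = C1 + C2/b^(1/5)


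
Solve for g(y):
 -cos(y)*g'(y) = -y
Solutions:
 g(y) = C1 + Integral(y/cos(y), y)


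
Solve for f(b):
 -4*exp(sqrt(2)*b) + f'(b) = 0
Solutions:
 f(b) = C1 + 2*sqrt(2)*exp(sqrt(2)*b)


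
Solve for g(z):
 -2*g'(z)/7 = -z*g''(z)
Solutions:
 g(z) = C1 + C2*z^(9/7)


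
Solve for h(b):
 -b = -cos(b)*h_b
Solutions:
 h(b) = C1 + Integral(b/cos(b), b)


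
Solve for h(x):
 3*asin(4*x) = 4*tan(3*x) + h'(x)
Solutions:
 h(x) = C1 + 3*x*asin(4*x) + 3*sqrt(1 - 16*x^2)/4 + 4*log(cos(3*x))/3


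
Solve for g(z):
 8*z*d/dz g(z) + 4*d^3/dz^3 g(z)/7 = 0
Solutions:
 g(z) = C1 + Integral(C2*airyai(-14^(1/3)*z) + C3*airybi(-14^(1/3)*z), z)


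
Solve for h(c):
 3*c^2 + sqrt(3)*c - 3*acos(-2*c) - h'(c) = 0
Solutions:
 h(c) = C1 + c^3 + sqrt(3)*c^2/2 - 3*c*acos(-2*c) - 3*sqrt(1 - 4*c^2)/2


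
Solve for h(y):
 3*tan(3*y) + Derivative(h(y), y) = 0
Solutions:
 h(y) = C1 + log(cos(3*y))


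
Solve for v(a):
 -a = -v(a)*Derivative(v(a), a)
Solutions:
 v(a) = -sqrt(C1 + a^2)
 v(a) = sqrt(C1 + a^2)


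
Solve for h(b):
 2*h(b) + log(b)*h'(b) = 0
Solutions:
 h(b) = C1*exp(-2*li(b))


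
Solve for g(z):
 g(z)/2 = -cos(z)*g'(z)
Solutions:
 g(z) = C1*(sin(z) - 1)^(1/4)/(sin(z) + 1)^(1/4)


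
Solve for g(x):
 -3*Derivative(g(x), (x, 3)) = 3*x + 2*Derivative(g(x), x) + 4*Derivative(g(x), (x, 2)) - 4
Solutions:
 g(x) = C1 - 3*x^2/4 + 5*x + (C2*sin(sqrt(2)*x/3) + C3*cos(sqrt(2)*x/3))*exp(-2*x/3)


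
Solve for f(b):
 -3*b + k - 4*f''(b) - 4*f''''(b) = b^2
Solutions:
 f(b) = C1 + C2*b + C3*sin(b) + C4*cos(b) - b^4/48 - b^3/8 + b^2*(k + 2)/8


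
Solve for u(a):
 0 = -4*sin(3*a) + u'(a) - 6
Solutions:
 u(a) = C1 + 6*a - 4*cos(3*a)/3


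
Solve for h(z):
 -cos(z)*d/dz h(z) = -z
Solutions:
 h(z) = C1 + Integral(z/cos(z), z)


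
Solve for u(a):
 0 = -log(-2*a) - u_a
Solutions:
 u(a) = C1 - a*log(-a) + a*(1 - log(2))


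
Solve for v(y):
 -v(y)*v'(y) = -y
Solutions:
 v(y) = -sqrt(C1 + y^2)
 v(y) = sqrt(C1 + y^2)


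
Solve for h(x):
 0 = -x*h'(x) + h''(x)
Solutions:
 h(x) = C1 + C2*erfi(sqrt(2)*x/2)


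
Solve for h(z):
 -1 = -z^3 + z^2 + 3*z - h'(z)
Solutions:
 h(z) = C1 - z^4/4 + z^3/3 + 3*z^2/2 + z


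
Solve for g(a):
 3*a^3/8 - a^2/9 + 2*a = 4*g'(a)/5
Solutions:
 g(a) = C1 + 15*a^4/128 - 5*a^3/108 + 5*a^2/4


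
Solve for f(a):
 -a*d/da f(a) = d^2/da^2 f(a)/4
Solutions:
 f(a) = C1 + C2*erf(sqrt(2)*a)


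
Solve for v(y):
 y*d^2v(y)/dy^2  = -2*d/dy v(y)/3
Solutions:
 v(y) = C1 + C2*y^(1/3)


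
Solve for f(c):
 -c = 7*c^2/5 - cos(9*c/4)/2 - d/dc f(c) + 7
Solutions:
 f(c) = C1 + 7*c^3/15 + c^2/2 + 7*c - 2*sin(9*c/4)/9


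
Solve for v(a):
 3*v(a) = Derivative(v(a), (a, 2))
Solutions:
 v(a) = C1*exp(-sqrt(3)*a) + C2*exp(sqrt(3)*a)


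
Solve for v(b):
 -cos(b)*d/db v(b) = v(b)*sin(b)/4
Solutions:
 v(b) = C1*cos(b)^(1/4)


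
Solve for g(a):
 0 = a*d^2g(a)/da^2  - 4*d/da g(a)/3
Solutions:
 g(a) = C1 + C2*a^(7/3)


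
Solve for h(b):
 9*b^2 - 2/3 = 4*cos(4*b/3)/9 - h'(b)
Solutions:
 h(b) = C1 - 3*b^3 + 2*b/3 + sin(4*b/3)/3


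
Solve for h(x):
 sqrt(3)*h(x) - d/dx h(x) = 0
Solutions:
 h(x) = C1*exp(sqrt(3)*x)


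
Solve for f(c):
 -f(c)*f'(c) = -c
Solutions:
 f(c) = -sqrt(C1 + c^2)
 f(c) = sqrt(C1 + c^2)


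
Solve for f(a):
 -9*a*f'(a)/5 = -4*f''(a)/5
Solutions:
 f(a) = C1 + C2*erfi(3*sqrt(2)*a/4)


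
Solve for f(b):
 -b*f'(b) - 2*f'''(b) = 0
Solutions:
 f(b) = C1 + Integral(C2*airyai(-2^(2/3)*b/2) + C3*airybi(-2^(2/3)*b/2), b)


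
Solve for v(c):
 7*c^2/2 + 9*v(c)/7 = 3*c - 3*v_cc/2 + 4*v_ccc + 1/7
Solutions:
 v(c) = C1*exp(c*(-7^(2/3)*(24*sqrt(590) + 583)^(1/3) - 7*7^(1/3)/(24*sqrt(590) + 583)^(1/3) + 14)/112)*sin(sqrt(3)*7^(1/3)*c*(-7^(1/3)*(24*sqrt(590) + 583)^(1/3) + 7/(24*sqrt(590) + 583)^(1/3))/112) + C2*exp(c*(-7^(2/3)*(24*sqrt(590) + 583)^(1/3) - 7*7^(1/3)/(24*sqrt(590) + 583)^(1/3) + 14)/112)*cos(sqrt(3)*7^(1/3)*c*(-7^(1/3)*(24*sqrt(590) + 583)^(1/3) + 7/(24*sqrt(590) + 583)^(1/3))/112) + C3*exp(c*(7*7^(1/3)/(24*sqrt(590) + 583)^(1/3) + 7 + 7^(2/3)*(24*sqrt(590) + 583)^(1/3))/56) - 49*c^2/18 + 7*c/3 + 349/54


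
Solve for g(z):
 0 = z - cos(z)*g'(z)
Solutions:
 g(z) = C1 + Integral(z/cos(z), z)


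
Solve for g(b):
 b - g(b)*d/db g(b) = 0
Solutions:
 g(b) = -sqrt(C1 + b^2)
 g(b) = sqrt(C1 + b^2)


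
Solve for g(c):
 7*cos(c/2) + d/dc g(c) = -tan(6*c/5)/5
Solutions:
 g(c) = C1 + log(cos(6*c/5))/6 - 14*sin(c/2)


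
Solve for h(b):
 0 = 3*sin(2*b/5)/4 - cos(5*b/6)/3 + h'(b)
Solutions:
 h(b) = C1 + 2*sin(5*b/6)/5 + 15*cos(2*b/5)/8


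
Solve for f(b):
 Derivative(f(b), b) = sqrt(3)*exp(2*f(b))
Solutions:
 f(b) = log(-sqrt(-1/(C1 + sqrt(3)*b))) - log(2)/2
 f(b) = log(-1/(C1 + sqrt(3)*b))/2 - log(2)/2


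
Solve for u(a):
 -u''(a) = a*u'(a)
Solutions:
 u(a) = C1 + C2*erf(sqrt(2)*a/2)


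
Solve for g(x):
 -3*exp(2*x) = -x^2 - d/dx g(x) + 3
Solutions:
 g(x) = C1 - x^3/3 + 3*x + 3*exp(2*x)/2


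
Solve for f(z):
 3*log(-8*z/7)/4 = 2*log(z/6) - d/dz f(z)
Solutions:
 f(z) = C1 + 5*z*log(z)/4 + z*(-log(288) - 5/4 + 3*log(14)/4 - 3*I*pi/4)


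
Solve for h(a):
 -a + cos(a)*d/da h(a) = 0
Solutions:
 h(a) = C1 + Integral(a/cos(a), a)


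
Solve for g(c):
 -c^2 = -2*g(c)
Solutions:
 g(c) = c^2/2


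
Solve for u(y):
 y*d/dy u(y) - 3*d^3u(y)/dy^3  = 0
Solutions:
 u(y) = C1 + Integral(C2*airyai(3^(2/3)*y/3) + C3*airybi(3^(2/3)*y/3), y)


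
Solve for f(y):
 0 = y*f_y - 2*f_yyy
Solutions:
 f(y) = C1 + Integral(C2*airyai(2^(2/3)*y/2) + C3*airybi(2^(2/3)*y/2), y)


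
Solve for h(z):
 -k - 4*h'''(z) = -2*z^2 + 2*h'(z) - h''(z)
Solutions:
 h(z) = C1 - k*z/2 + z^3/3 + z^2/2 - 7*z/2 + (C2*sin(sqrt(31)*z/8) + C3*cos(sqrt(31)*z/8))*exp(z/8)


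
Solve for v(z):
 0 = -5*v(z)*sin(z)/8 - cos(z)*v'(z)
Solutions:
 v(z) = C1*cos(z)^(5/8)


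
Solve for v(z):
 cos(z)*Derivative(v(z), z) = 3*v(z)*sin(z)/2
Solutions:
 v(z) = C1/cos(z)^(3/2)


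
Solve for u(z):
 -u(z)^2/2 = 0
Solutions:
 u(z) = 0


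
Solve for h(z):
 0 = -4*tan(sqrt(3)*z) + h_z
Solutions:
 h(z) = C1 - 4*sqrt(3)*log(cos(sqrt(3)*z))/3


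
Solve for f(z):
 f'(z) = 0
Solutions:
 f(z) = C1


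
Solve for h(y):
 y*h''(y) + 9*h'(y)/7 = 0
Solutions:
 h(y) = C1 + C2/y^(2/7)


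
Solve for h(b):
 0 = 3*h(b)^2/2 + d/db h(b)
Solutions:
 h(b) = 2/(C1 + 3*b)


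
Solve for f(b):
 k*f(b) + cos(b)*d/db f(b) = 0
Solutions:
 f(b) = C1*exp(k*(log(sin(b) - 1) - log(sin(b) + 1))/2)


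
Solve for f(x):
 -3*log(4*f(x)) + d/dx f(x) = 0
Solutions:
 -Integral(1/(log(_y) + 2*log(2)), (_y, f(x)))/3 = C1 - x


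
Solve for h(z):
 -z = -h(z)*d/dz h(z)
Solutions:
 h(z) = -sqrt(C1 + z^2)
 h(z) = sqrt(C1 + z^2)


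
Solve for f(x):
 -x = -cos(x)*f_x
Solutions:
 f(x) = C1 + Integral(x/cos(x), x)


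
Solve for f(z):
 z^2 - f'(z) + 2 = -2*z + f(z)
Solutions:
 f(z) = C1*exp(-z) + z^2 + 2


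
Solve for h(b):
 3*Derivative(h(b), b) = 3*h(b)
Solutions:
 h(b) = C1*exp(b)


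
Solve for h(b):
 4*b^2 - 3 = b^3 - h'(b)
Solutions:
 h(b) = C1 + b^4/4 - 4*b^3/3 + 3*b


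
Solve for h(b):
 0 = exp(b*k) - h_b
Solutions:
 h(b) = C1 + exp(b*k)/k


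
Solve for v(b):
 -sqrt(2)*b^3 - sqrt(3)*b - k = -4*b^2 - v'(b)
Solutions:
 v(b) = C1 + sqrt(2)*b^4/4 - 4*b^3/3 + sqrt(3)*b^2/2 + b*k


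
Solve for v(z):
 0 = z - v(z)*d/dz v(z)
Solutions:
 v(z) = -sqrt(C1 + z^2)
 v(z) = sqrt(C1 + z^2)


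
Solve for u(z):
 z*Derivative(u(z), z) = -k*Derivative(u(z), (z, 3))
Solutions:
 u(z) = C1 + Integral(C2*airyai(z*(-1/k)^(1/3)) + C3*airybi(z*(-1/k)^(1/3)), z)


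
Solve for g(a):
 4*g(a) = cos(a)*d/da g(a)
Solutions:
 g(a) = C1*(sin(a)^2 + 2*sin(a) + 1)/(sin(a)^2 - 2*sin(a) + 1)


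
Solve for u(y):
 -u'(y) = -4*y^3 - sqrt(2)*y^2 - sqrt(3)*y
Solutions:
 u(y) = C1 + y^4 + sqrt(2)*y^3/3 + sqrt(3)*y^2/2


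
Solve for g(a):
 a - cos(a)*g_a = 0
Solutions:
 g(a) = C1 + Integral(a/cos(a), a)


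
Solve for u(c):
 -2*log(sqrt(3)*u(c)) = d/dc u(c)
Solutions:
 Integral(1/(2*log(_y) + log(3)), (_y, u(c))) = C1 - c


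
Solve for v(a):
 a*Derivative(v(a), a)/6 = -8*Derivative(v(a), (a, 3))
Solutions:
 v(a) = C1 + Integral(C2*airyai(-6^(2/3)*a/12) + C3*airybi(-6^(2/3)*a/12), a)


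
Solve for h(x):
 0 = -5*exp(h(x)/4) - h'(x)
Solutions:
 h(x) = 4*log(1/(C1 + 5*x)) + 8*log(2)


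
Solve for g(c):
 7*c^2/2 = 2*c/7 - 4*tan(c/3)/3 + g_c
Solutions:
 g(c) = C1 + 7*c^3/6 - c^2/7 - 4*log(cos(c/3))


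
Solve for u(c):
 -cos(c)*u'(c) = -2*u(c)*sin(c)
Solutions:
 u(c) = C1/cos(c)^2


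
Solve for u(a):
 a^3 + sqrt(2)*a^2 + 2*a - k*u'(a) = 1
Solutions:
 u(a) = C1 + a^4/(4*k) + sqrt(2)*a^3/(3*k) + a^2/k - a/k


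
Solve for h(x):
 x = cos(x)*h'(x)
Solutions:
 h(x) = C1 + Integral(x/cos(x), x)


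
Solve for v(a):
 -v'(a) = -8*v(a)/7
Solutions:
 v(a) = C1*exp(8*a/7)


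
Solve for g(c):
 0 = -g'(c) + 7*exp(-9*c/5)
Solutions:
 g(c) = C1 - 35*exp(-9*c/5)/9


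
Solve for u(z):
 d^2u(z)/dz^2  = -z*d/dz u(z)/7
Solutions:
 u(z) = C1 + C2*erf(sqrt(14)*z/14)


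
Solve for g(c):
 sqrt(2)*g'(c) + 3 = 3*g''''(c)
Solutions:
 g(c) = C1 + C4*exp(2^(1/6)*3^(2/3)*c/3) - 3*sqrt(2)*c/2 + (C2*sin(6^(1/6)*c/2) + C3*cos(6^(1/6)*c/2))*exp(-2^(1/6)*3^(2/3)*c/6)


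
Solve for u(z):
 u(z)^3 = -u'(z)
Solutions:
 u(z) = -sqrt(2)*sqrt(-1/(C1 - z))/2
 u(z) = sqrt(2)*sqrt(-1/(C1 - z))/2


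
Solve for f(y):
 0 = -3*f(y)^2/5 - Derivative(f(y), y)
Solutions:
 f(y) = 5/(C1 + 3*y)


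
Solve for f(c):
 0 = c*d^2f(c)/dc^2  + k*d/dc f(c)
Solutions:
 f(c) = C1 + c^(1 - re(k))*(C2*sin(log(c)*Abs(im(k))) + C3*cos(log(c)*im(k)))


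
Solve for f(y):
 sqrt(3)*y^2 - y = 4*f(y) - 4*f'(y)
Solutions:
 f(y) = C1*exp(y) + sqrt(3)*y^2/4 - y/4 + sqrt(3)*y/2 - 1/4 + sqrt(3)/2


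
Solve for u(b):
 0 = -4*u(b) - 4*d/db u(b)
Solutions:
 u(b) = C1*exp(-b)


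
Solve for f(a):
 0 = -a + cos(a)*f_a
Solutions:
 f(a) = C1 + Integral(a/cos(a), a)


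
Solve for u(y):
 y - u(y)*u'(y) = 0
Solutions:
 u(y) = -sqrt(C1 + y^2)
 u(y) = sqrt(C1 + y^2)


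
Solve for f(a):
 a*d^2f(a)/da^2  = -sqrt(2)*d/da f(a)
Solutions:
 f(a) = C1 + C2*a^(1 - sqrt(2))


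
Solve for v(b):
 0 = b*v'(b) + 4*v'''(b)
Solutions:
 v(b) = C1 + Integral(C2*airyai(-2^(1/3)*b/2) + C3*airybi(-2^(1/3)*b/2), b)


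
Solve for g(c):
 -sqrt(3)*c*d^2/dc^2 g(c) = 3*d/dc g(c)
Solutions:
 g(c) = C1 + C2*c^(1 - sqrt(3))


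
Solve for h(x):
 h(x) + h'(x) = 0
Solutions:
 h(x) = C1*exp(-x)


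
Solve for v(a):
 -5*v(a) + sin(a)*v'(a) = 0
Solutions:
 v(a) = C1*sqrt(cos(a) - 1)*(cos(a)^2 - 2*cos(a) + 1)/(sqrt(cos(a) + 1)*(cos(a)^2 + 2*cos(a) + 1))


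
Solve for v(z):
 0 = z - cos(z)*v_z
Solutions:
 v(z) = C1 + Integral(z/cos(z), z)


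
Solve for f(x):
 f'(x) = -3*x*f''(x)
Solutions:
 f(x) = C1 + C2*x^(2/3)


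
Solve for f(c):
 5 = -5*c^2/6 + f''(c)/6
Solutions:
 f(c) = C1 + C2*c + 5*c^4/12 + 15*c^2


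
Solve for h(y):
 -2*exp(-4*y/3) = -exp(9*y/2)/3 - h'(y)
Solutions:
 h(y) = C1 - 2*exp(9*y/2)/27 - 3*exp(-4*y/3)/2


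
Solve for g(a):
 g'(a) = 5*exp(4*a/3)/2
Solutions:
 g(a) = C1 + 15*exp(4*a/3)/8


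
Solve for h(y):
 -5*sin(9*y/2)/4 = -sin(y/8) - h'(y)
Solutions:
 h(y) = C1 + 8*cos(y/8) - 5*cos(9*y/2)/18


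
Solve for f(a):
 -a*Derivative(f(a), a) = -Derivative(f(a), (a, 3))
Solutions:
 f(a) = C1 + Integral(C2*airyai(a) + C3*airybi(a), a)


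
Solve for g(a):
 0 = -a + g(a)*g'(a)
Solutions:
 g(a) = -sqrt(C1 + a^2)
 g(a) = sqrt(C1 + a^2)


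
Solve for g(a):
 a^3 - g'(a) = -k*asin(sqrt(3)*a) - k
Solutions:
 g(a) = C1 + a^4/4 + a*k + k*(a*asin(sqrt(3)*a) + sqrt(3)*sqrt(1 - 3*a^2)/3)


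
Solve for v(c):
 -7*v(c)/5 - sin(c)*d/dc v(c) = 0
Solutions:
 v(c) = C1*(cos(c) + 1)^(7/10)/(cos(c) - 1)^(7/10)


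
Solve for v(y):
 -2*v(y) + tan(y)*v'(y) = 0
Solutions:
 v(y) = C1*sin(y)^2


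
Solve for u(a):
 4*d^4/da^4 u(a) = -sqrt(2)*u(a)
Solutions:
 u(a) = (C1*sin(2^(1/8)*a/2) + C2*cos(2^(1/8)*a/2))*exp(-2^(1/8)*a/2) + (C3*sin(2^(1/8)*a/2) + C4*cos(2^(1/8)*a/2))*exp(2^(1/8)*a/2)


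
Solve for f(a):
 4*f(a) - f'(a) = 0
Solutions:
 f(a) = C1*exp(4*a)


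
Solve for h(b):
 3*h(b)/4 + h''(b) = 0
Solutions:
 h(b) = C1*sin(sqrt(3)*b/2) + C2*cos(sqrt(3)*b/2)


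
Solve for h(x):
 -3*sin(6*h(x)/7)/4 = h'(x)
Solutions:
 3*x/4 + 7*log(cos(6*h(x)/7) - 1)/12 - 7*log(cos(6*h(x)/7) + 1)/12 = C1


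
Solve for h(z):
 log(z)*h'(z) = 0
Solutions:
 h(z) = C1


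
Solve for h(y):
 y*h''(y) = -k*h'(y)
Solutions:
 h(y) = C1 + y^(1 - re(k))*(C2*sin(log(y)*Abs(im(k))) + C3*cos(log(y)*im(k)))


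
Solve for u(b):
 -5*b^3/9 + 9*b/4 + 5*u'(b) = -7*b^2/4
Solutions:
 u(b) = C1 + b^4/36 - 7*b^3/60 - 9*b^2/40


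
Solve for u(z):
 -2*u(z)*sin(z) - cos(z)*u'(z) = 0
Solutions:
 u(z) = C1*cos(z)^2


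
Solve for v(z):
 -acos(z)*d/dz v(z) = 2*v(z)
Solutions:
 v(z) = C1*exp(-2*Integral(1/acos(z), z))


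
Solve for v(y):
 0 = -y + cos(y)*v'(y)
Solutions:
 v(y) = C1 + Integral(y/cos(y), y)


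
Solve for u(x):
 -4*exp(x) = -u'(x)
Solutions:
 u(x) = C1 + 4*exp(x)


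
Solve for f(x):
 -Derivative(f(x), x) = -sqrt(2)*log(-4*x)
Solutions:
 f(x) = C1 + sqrt(2)*x*log(-x) + sqrt(2)*x*(-1 + 2*log(2))


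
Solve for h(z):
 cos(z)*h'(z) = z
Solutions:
 h(z) = C1 + Integral(z/cos(z), z)


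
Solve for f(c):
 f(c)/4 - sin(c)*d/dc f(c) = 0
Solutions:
 f(c) = C1*(cos(c) - 1)^(1/8)/(cos(c) + 1)^(1/8)


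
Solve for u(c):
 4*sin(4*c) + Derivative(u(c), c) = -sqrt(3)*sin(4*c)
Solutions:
 u(c) = C1 + sqrt(3)*cos(4*c)/4 + cos(4*c)


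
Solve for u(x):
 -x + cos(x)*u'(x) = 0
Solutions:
 u(x) = C1 + Integral(x/cos(x), x)


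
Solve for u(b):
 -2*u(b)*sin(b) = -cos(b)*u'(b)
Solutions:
 u(b) = C1/cos(b)^2


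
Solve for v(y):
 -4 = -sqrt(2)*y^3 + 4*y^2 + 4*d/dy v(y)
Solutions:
 v(y) = C1 + sqrt(2)*y^4/16 - y^3/3 - y


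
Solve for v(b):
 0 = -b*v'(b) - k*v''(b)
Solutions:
 v(b) = C1 + C2*sqrt(k)*erf(sqrt(2)*b*sqrt(1/k)/2)


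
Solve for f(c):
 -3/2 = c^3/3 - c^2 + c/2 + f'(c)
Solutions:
 f(c) = C1 - c^4/12 + c^3/3 - c^2/4 - 3*c/2


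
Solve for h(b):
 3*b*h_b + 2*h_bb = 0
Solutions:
 h(b) = C1 + C2*erf(sqrt(3)*b/2)


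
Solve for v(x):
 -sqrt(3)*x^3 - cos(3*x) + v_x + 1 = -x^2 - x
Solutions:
 v(x) = C1 + sqrt(3)*x^4/4 - x^3/3 - x^2/2 - x + sin(3*x)/3


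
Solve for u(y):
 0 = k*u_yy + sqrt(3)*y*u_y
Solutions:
 u(y) = C1 + C2*sqrt(k)*erf(sqrt(2)*3^(1/4)*y*sqrt(1/k)/2)


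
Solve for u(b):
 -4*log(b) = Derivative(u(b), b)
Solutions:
 u(b) = C1 - 4*b*log(b) + 4*b


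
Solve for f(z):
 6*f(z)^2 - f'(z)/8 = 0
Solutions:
 f(z) = -1/(C1 + 48*z)


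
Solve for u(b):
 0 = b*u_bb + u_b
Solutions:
 u(b) = C1 + C2*log(b)


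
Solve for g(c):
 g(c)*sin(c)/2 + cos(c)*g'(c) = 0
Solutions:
 g(c) = C1*sqrt(cos(c))


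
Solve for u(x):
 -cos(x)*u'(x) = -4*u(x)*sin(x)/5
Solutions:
 u(x) = C1/cos(x)^(4/5)


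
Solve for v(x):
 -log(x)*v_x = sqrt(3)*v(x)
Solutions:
 v(x) = C1*exp(-sqrt(3)*li(x))


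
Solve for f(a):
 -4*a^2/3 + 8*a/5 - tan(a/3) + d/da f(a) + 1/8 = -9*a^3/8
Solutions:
 f(a) = C1 - 9*a^4/32 + 4*a^3/9 - 4*a^2/5 - a/8 - 3*log(cos(a/3))


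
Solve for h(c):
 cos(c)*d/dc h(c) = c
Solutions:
 h(c) = C1 + Integral(c/cos(c), c)


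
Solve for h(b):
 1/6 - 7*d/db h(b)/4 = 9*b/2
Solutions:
 h(b) = C1 - 9*b^2/7 + 2*b/21


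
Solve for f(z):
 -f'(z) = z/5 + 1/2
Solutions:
 f(z) = C1 - z^2/10 - z/2


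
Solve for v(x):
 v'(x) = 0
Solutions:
 v(x) = C1


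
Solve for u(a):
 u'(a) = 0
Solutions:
 u(a) = C1


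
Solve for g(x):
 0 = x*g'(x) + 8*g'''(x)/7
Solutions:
 g(x) = C1 + Integral(C2*airyai(-7^(1/3)*x/2) + C3*airybi(-7^(1/3)*x/2), x)


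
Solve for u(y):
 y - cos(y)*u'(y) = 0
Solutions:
 u(y) = C1 + Integral(y/cos(y), y)


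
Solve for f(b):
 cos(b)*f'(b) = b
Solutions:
 f(b) = C1 + Integral(b/cos(b), b)


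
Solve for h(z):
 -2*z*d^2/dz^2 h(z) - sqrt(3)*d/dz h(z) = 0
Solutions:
 h(z) = C1 + C2*z^(1 - sqrt(3)/2)


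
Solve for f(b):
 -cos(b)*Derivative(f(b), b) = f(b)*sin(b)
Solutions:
 f(b) = C1*cos(b)


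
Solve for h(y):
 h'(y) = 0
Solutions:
 h(y) = C1


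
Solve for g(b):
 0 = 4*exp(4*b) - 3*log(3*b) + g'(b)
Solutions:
 g(b) = C1 + 3*b*log(b) + 3*b*(-1 + log(3)) - exp(4*b)


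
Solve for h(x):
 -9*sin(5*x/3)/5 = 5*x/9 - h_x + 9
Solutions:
 h(x) = C1 + 5*x^2/18 + 9*x - 27*cos(5*x/3)/25


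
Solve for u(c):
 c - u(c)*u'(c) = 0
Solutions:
 u(c) = -sqrt(C1 + c^2)
 u(c) = sqrt(C1 + c^2)


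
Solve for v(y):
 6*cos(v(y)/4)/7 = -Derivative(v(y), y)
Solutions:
 6*y/7 - 2*log(sin(v(y)/4) - 1) + 2*log(sin(v(y)/4) + 1) = C1


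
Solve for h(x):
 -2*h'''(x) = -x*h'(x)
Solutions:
 h(x) = C1 + Integral(C2*airyai(2^(2/3)*x/2) + C3*airybi(2^(2/3)*x/2), x)


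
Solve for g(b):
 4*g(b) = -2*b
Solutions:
 g(b) = -b/2


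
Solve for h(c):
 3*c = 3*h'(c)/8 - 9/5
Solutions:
 h(c) = C1 + 4*c^2 + 24*c/5


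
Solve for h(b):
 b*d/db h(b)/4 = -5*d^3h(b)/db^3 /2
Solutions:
 h(b) = C1 + Integral(C2*airyai(-10^(2/3)*b/10) + C3*airybi(-10^(2/3)*b/10), b)


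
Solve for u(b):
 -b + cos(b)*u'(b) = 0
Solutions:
 u(b) = C1 + Integral(b/cos(b), b)


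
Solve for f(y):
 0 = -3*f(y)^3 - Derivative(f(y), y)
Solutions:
 f(y) = -sqrt(2)*sqrt(-1/(C1 - 3*y))/2
 f(y) = sqrt(2)*sqrt(-1/(C1 - 3*y))/2


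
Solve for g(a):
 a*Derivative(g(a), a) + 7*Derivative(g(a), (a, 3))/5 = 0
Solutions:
 g(a) = C1 + Integral(C2*airyai(-5^(1/3)*7^(2/3)*a/7) + C3*airybi(-5^(1/3)*7^(2/3)*a/7), a)


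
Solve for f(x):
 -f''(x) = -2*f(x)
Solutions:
 f(x) = C1*exp(-sqrt(2)*x) + C2*exp(sqrt(2)*x)


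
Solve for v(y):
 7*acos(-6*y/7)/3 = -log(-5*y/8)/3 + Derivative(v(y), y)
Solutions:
 v(y) = C1 + y*log(-y)/3 + 7*y*acos(-6*y/7)/3 - y*log(2) - y/3 + y*log(5)/3 + 7*sqrt(49 - 36*y^2)/18


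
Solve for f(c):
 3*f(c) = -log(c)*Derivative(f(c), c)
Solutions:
 f(c) = C1*exp(-3*li(c))


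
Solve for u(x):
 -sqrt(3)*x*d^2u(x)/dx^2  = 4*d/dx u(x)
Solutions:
 u(x) = C1 + C2*x^(1 - 4*sqrt(3)/3)


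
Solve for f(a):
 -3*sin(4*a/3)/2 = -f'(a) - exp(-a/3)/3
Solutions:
 f(a) = C1 - 9*cos(4*a/3)/8 + exp(-a/3)


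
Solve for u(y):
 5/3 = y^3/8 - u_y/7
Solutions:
 u(y) = C1 + 7*y^4/32 - 35*y/3


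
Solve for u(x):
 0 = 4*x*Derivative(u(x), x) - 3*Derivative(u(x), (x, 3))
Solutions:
 u(x) = C1 + Integral(C2*airyai(6^(2/3)*x/3) + C3*airybi(6^(2/3)*x/3), x)


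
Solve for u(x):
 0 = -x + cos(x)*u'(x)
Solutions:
 u(x) = C1 + Integral(x/cos(x), x)


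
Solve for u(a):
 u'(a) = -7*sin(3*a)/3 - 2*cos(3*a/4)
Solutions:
 u(a) = C1 - 8*sin(3*a/4)/3 + 7*cos(3*a)/9


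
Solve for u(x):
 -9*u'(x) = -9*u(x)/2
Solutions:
 u(x) = C1*exp(x/2)


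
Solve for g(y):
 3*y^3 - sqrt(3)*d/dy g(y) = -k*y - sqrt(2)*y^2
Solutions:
 g(y) = C1 + sqrt(3)*k*y^2/6 + sqrt(3)*y^4/4 + sqrt(6)*y^3/9


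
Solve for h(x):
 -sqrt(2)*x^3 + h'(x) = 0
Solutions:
 h(x) = C1 + sqrt(2)*x^4/4


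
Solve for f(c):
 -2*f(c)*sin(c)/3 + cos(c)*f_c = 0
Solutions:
 f(c) = C1/cos(c)^(2/3)


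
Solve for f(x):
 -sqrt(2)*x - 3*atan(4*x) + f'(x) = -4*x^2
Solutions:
 f(x) = C1 - 4*x^3/3 + sqrt(2)*x^2/2 + 3*x*atan(4*x) - 3*log(16*x^2 + 1)/8


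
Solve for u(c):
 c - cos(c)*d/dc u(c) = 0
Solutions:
 u(c) = C1 + Integral(c/cos(c), c)


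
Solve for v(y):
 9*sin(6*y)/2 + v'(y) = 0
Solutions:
 v(y) = C1 + 3*cos(6*y)/4


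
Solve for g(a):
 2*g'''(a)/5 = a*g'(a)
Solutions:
 g(a) = C1 + Integral(C2*airyai(2^(2/3)*5^(1/3)*a/2) + C3*airybi(2^(2/3)*5^(1/3)*a/2), a)


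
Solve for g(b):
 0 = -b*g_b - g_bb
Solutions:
 g(b) = C1 + C2*erf(sqrt(2)*b/2)


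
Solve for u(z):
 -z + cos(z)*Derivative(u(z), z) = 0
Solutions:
 u(z) = C1 + Integral(z/cos(z), z)


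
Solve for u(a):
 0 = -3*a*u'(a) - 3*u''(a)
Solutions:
 u(a) = C1 + C2*erf(sqrt(2)*a/2)


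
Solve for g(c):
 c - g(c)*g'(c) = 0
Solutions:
 g(c) = -sqrt(C1 + c^2)
 g(c) = sqrt(C1 + c^2)


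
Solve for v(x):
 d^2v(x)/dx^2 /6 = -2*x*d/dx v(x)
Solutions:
 v(x) = C1 + C2*erf(sqrt(6)*x)


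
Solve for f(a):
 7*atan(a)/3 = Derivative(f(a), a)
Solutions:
 f(a) = C1 + 7*a*atan(a)/3 - 7*log(a^2 + 1)/6


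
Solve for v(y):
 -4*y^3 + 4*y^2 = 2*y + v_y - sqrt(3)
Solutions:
 v(y) = C1 - y^4 + 4*y^3/3 - y^2 + sqrt(3)*y


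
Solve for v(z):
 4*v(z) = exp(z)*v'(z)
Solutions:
 v(z) = C1*exp(-4*exp(-z))


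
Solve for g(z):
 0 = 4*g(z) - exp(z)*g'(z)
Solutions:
 g(z) = C1*exp(-4*exp(-z))


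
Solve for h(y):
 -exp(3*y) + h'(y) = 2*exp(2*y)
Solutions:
 h(y) = C1 + exp(3*y)/3 + exp(2*y)


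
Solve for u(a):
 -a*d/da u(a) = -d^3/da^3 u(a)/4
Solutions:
 u(a) = C1 + Integral(C2*airyai(2^(2/3)*a) + C3*airybi(2^(2/3)*a), a)


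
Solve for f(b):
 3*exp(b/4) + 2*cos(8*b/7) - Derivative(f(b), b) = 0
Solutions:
 f(b) = C1 + 12*exp(b/4) + 7*sin(8*b/7)/4


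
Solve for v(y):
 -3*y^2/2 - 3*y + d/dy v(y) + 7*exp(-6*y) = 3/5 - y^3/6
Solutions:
 v(y) = C1 - y^4/24 + y^3/2 + 3*y^2/2 + 3*y/5 + 7*exp(-6*y)/6


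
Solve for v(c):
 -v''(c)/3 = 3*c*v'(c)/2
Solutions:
 v(c) = C1 + C2*erf(3*c/2)


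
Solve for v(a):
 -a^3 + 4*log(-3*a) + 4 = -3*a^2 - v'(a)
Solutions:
 v(a) = C1 + a^4/4 - a^3 - 4*a*log(-a) - 4*a*log(3)


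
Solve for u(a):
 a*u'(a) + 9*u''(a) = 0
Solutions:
 u(a) = C1 + C2*erf(sqrt(2)*a/6)


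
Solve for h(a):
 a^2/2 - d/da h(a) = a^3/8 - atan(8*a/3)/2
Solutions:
 h(a) = C1 - a^4/32 + a^3/6 + a*atan(8*a/3)/2 - 3*log(64*a^2 + 9)/32


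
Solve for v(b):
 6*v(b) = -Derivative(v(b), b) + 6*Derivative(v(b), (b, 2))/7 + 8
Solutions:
 v(b) = C1*exp(b*(7 - sqrt(1057))/12) + C2*exp(b*(7 + sqrt(1057))/12) + 4/3


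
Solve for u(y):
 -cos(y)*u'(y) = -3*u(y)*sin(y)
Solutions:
 u(y) = C1/cos(y)^3


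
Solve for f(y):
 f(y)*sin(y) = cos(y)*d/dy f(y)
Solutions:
 f(y) = C1/cos(y)


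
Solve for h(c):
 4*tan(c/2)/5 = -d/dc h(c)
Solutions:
 h(c) = C1 + 8*log(cos(c/2))/5


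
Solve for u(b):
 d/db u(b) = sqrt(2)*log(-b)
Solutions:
 u(b) = C1 + sqrt(2)*b*log(-b) - sqrt(2)*b


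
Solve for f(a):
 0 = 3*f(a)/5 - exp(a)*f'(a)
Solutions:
 f(a) = C1*exp(-3*exp(-a)/5)


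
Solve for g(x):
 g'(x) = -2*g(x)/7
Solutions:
 g(x) = C1*exp(-2*x/7)


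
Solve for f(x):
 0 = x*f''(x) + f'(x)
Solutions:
 f(x) = C1 + C2*log(x)


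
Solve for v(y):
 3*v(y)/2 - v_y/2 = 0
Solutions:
 v(y) = C1*exp(3*y)


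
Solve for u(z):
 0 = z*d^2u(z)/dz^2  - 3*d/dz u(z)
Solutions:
 u(z) = C1 + C2*z^4


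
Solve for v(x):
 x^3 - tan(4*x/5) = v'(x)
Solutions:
 v(x) = C1 + x^4/4 + 5*log(cos(4*x/5))/4


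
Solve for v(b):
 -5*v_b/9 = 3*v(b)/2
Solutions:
 v(b) = C1*exp(-27*b/10)


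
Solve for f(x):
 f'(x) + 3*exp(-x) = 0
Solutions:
 f(x) = C1 + 3*exp(-x)


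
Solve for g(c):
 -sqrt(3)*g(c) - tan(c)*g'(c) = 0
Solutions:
 g(c) = C1/sin(c)^(sqrt(3))


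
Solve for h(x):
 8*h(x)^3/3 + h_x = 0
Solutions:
 h(x) = -sqrt(6)*sqrt(-1/(C1 - 8*x))/2
 h(x) = sqrt(6)*sqrt(-1/(C1 - 8*x))/2


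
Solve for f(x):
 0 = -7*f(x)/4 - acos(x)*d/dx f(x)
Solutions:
 f(x) = C1*exp(-7*Integral(1/acos(x), x)/4)


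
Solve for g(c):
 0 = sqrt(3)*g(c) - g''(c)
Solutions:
 g(c) = C1*exp(-3^(1/4)*c) + C2*exp(3^(1/4)*c)


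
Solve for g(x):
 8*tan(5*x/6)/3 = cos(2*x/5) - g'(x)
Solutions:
 g(x) = C1 + 16*log(cos(5*x/6))/5 + 5*sin(2*x/5)/2


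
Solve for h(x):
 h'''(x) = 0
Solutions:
 h(x) = C1 + C2*x + C3*x^2


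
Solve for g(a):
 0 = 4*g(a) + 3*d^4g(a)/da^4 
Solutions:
 g(a) = (C1*sin(3^(3/4)*a/3) + C2*cos(3^(3/4)*a/3))*exp(-3^(3/4)*a/3) + (C3*sin(3^(3/4)*a/3) + C4*cos(3^(3/4)*a/3))*exp(3^(3/4)*a/3)


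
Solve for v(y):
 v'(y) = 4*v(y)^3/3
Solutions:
 v(y) = -sqrt(6)*sqrt(-1/(C1 + 4*y))/2
 v(y) = sqrt(6)*sqrt(-1/(C1 + 4*y))/2


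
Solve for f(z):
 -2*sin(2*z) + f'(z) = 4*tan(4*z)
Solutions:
 f(z) = C1 - log(cos(4*z)) - cos(2*z)


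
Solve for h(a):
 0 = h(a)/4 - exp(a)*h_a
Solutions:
 h(a) = C1*exp(-exp(-a)/4)


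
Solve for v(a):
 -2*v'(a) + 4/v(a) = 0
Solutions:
 v(a) = -sqrt(C1 + 4*a)
 v(a) = sqrt(C1 + 4*a)


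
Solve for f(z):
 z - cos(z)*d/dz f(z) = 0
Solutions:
 f(z) = C1 + Integral(z/cos(z), z)


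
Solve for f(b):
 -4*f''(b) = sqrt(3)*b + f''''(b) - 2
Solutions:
 f(b) = C1 + C2*b + C3*sin(2*b) + C4*cos(2*b) - sqrt(3)*b^3/24 + b^2/4


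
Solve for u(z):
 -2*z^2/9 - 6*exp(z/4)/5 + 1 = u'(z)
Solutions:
 u(z) = C1 - 2*z^3/27 + z - 24*exp(z/4)/5


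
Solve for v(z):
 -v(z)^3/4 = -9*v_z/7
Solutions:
 v(z) = -3*sqrt(2)*sqrt(-1/(C1 + 7*z))
 v(z) = 3*sqrt(2)*sqrt(-1/(C1 + 7*z))


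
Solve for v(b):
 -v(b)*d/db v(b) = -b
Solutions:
 v(b) = -sqrt(C1 + b^2)
 v(b) = sqrt(C1 + b^2)


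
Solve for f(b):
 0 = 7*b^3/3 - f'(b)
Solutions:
 f(b) = C1 + 7*b^4/12


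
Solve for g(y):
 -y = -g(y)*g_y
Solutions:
 g(y) = -sqrt(C1 + y^2)
 g(y) = sqrt(C1 + y^2)


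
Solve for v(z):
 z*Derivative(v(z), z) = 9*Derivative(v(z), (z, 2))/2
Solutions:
 v(z) = C1 + C2*erfi(z/3)


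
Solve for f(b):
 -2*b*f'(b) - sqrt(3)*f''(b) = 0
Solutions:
 f(b) = C1 + C2*erf(3^(3/4)*b/3)


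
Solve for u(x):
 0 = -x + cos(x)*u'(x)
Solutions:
 u(x) = C1 + Integral(x/cos(x), x)


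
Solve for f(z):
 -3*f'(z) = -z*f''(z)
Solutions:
 f(z) = C1 + C2*z^4


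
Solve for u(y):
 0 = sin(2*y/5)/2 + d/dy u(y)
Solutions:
 u(y) = C1 + 5*cos(2*y/5)/4


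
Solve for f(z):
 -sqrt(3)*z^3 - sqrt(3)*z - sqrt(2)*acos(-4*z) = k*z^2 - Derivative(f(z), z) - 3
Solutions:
 f(z) = C1 + k*z^3/3 + sqrt(3)*z^4/4 + sqrt(3)*z^2/2 - 3*z + sqrt(2)*(z*acos(-4*z) + sqrt(1 - 16*z^2)/4)


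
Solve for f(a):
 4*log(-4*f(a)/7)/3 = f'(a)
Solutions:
 -3*Integral(1/(log(-_y) - log(7) + 2*log(2)), (_y, f(a)))/4 = C1 - a


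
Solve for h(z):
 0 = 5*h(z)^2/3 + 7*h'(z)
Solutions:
 h(z) = 21/(C1 + 5*z)


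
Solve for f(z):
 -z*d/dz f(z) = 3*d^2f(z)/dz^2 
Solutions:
 f(z) = C1 + C2*erf(sqrt(6)*z/6)


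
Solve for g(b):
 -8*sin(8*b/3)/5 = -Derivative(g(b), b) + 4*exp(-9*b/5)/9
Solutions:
 g(b) = C1 - 3*cos(8*b/3)/5 - 20*exp(-9*b/5)/81


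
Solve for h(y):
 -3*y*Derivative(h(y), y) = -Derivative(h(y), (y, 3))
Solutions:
 h(y) = C1 + Integral(C2*airyai(3^(1/3)*y) + C3*airybi(3^(1/3)*y), y)


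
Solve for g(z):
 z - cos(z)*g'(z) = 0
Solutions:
 g(z) = C1 + Integral(z/cos(z), z)


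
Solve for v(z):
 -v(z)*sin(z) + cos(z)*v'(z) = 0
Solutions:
 v(z) = C1/cos(z)


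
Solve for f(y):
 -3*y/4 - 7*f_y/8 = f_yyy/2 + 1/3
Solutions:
 f(y) = C1 + C2*sin(sqrt(7)*y/2) + C3*cos(sqrt(7)*y/2) - 3*y^2/7 - 8*y/21


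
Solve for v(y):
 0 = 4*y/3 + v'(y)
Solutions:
 v(y) = C1 - 2*y^2/3


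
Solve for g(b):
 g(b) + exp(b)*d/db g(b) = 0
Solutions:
 g(b) = C1*exp(exp(-b))


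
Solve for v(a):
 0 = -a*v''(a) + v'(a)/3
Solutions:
 v(a) = C1 + C2*a^(4/3)


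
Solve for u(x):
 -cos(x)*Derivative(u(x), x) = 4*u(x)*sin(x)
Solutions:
 u(x) = C1*cos(x)^4


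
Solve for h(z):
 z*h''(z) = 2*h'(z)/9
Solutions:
 h(z) = C1 + C2*z^(11/9)


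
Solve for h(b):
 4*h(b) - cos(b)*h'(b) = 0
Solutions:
 h(b) = C1*(sin(b)^2 + 2*sin(b) + 1)/(sin(b)^2 - 2*sin(b) + 1)


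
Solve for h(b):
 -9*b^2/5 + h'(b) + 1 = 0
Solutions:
 h(b) = C1 + 3*b^3/5 - b


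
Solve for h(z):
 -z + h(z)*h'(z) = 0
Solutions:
 h(z) = -sqrt(C1 + z^2)
 h(z) = sqrt(C1 + z^2)


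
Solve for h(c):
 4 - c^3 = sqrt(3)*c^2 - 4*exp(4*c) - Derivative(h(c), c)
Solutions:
 h(c) = C1 + c^4/4 + sqrt(3)*c^3/3 - 4*c - exp(4*c)


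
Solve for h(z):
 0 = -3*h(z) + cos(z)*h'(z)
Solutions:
 h(z) = C1*(sin(z) + 1)^(3/2)/(sin(z) - 1)^(3/2)


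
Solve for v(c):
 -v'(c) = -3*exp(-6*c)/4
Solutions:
 v(c) = C1 - exp(-6*c)/8


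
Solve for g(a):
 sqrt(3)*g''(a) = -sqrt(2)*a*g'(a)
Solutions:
 g(a) = C1 + C2*erf(6^(3/4)*a/6)


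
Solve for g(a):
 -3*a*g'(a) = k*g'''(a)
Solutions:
 g(a) = C1 + Integral(C2*airyai(3^(1/3)*a*(-1/k)^(1/3)) + C3*airybi(3^(1/3)*a*(-1/k)^(1/3)), a)


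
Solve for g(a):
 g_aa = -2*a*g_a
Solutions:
 g(a) = C1 + C2*erf(a)


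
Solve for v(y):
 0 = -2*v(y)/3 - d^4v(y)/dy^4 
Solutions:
 v(y) = (C1*sin(6^(3/4)*y/6) + C2*cos(6^(3/4)*y/6))*exp(-6^(3/4)*y/6) + (C3*sin(6^(3/4)*y/6) + C4*cos(6^(3/4)*y/6))*exp(6^(3/4)*y/6)


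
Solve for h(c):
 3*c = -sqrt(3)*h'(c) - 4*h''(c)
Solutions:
 h(c) = C1 + C2*exp(-sqrt(3)*c/4) - sqrt(3)*c^2/2 + 4*c


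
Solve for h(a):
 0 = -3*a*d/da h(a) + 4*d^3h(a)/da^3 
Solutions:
 h(a) = C1 + Integral(C2*airyai(6^(1/3)*a/2) + C3*airybi(6^(1/3)*a/2), a)


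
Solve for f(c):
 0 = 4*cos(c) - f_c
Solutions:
 f(c) = C1 + 4*sin(c)


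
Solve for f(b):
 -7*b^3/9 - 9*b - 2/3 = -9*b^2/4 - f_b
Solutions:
 f(b) = C1 + 7*b^4/36 - 3*b^3/4 + 9*b^2/2 + 2*b/3


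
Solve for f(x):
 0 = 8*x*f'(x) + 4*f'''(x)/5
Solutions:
 f(x) = C1 + Integral(C2*airyai(-10^(1/3)*x) + C3*airybi(-10^(1/3)*x), x)


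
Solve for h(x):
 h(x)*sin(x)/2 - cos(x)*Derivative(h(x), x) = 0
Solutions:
 h(x) = C1/sqrt(cos(x))


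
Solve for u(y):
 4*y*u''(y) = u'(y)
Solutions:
 u(y) = C1 + C2*y^(5/4)


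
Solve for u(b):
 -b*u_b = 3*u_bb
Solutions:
 u(b) = C1 + C2*erf(sqrt(6)*b/6)


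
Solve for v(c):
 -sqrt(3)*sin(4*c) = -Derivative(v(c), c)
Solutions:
 v(c) = C1 - sqrt(3)*cos(4*c)/4


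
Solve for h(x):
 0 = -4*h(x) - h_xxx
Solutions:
 h(x) = C3*exp(-2^(2/3)*x) + (C1*sin(2^(2/3)*sqrt(3)*x/2) + C2*cos(2^(2/3)*sqrt(3)*x/2))*exp(2^(2/3)*x/2)


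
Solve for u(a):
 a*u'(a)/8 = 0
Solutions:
 u(a) = C1


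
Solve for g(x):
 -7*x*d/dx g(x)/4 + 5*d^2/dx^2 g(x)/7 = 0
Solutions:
 g(x) = C1 + C2*erfi(7*sqrt(10)*x/20)


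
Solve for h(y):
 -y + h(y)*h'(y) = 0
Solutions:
 h(y) = -sqrt(C1 + y^2)
 h(y) = sqrt(C1 + y^2)


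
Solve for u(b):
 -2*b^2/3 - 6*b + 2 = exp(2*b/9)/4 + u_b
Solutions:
 u(b) = C1 - 2*b^3/9 - 3*b^2 + 2*b - 9*exp(2*b/9)/8


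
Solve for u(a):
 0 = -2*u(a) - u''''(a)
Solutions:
 u(a) = (C1*sin(2^(3/4)*a/2) + C2*cos(2^(3/4)*a/2))*exp(-2^(3/4)*a/2) + (C3*sin(2^(3/4)*a/2) + C4*cos(2^(3/4)*a/2))*exp(2^(3/4)*a/2)


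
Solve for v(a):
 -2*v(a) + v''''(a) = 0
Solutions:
 v(a) = C1*exp(-2^(1/4)*a) + C2*exp(2^(1/4)*a) + C3*sin(2^(1/4)*a) + C4*cos(2^(1/4)*a)


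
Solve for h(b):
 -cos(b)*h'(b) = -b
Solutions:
 h(b) = C1 + Integral(b/cos(b), b)


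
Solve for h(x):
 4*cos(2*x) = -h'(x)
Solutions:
 h(x) = C1 - 2*sin(2*x)


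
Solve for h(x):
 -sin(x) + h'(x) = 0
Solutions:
 h(x) = C1 - cos(x)


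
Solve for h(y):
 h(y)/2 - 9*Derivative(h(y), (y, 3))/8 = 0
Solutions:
 h(y) = C3*exp(2^(2/3)*3^(1/3)*y/3) + (C1*sin(2^(2/3)*3^(5/6)*y/6) + C2*cos(2^(2/3)*3^(5/6)*y/6))*exp(-2^(2/3)*3^(1/3)*y/6)
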